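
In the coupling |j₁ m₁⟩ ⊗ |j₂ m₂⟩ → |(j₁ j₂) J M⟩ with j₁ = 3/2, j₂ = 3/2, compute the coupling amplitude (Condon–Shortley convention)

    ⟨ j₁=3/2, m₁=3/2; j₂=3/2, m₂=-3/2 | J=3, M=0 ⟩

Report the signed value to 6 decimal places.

√[7·0!3!3!/7! · 3!0!0!3!3!3!] = √(324/5)
  +(−1)^0/∏(0,0,0,0,3,3)! = 1/36  (running 1/36)
⟨..|..⟩ = √(324/5)·(1/36) = +0.223607

+√(1/20) = +0.223607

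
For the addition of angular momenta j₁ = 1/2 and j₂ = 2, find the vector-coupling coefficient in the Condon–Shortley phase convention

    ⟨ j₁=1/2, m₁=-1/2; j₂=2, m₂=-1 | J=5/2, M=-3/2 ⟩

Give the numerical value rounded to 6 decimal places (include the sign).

√[6·0!1!4!/6! · 0!1!1!3!1!4!] = √(144/5)
  +(−1)^0/∏(0,0,1,1,0,3)! = 1/6  (running 1/6)
⟨..|..⟩ = √(144/5)·(1/6) = +0.894427

+√(4/5) = +0.894427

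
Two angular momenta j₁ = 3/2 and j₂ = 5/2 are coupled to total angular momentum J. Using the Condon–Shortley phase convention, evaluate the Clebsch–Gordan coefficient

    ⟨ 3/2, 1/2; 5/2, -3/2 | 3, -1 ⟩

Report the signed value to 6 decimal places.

+√(49/120) = +0.639010

√[7·1!2!4!/8! · 2!1!1!4!2!4!] = √(96/5)
  +(−1)^0/∏(0,1,1,1,1,3)! = 1/6  (running 1/6)
  +(−1)^1/∏(1,0,0,0,2,4)! = -1/48  (running 7/48)
⟨..|..⟩ = √(96/5)·(7/48) = +0.639010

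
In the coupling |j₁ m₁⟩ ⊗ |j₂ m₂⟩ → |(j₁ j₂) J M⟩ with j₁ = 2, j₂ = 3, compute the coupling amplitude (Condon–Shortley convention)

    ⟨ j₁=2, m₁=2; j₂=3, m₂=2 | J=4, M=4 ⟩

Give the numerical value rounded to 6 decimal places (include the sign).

+√(2/5) = +0.632456

j₁+j₂−J=1  J+j₁−j₂=3  J−j₁+j₂=5  j₁+j₂+J+1=10
(j₁±m₁, j₂±m₂, J±M) = (4,0,5,1,8,0)
P² = 207360
sum k=0..0:
  [0] +1/720 = 1/720
S = 1/720
C² = P²·S² = 2/5 ; C = +0.632456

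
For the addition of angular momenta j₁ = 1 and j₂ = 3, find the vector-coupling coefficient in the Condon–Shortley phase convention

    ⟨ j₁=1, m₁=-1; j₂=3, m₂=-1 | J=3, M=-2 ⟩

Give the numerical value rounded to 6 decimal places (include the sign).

−√(5/12) ≈ -0.645497

triangle: 1!×1!×5!/8! = 120/40320
(j±m)!: 0!×2!×2!×4!×1!×5! = 11520
prefactor² = (2J+1)×Δ×N² = 240
  k=1: −1/(1!×0!×1!×1!×0!×4!) = -1/24
Σ = -1/24  ⇒  CG² = 240×(-1/24)² = 5/12
CG = −√(5/12) = -0.645497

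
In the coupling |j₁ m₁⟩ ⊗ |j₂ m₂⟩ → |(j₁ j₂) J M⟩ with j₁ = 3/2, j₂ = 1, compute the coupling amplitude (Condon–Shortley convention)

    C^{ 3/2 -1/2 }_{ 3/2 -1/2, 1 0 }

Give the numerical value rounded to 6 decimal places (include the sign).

triangle: 1!×2!×1!/5! = 2/120
(j±m)!: 1!×2!×1!×1!×1!×2! = 4
prefactor² = (2J+1)×Δ×N² = 4/15
  k=0: +1/(0!×1!×2!×1!×0!×0!) = 1/2
  k=1: −1/(1!×0!×1!×0!×1!×1!) = -1
Σ = -1/2  ⇒  CG² = 4/15×(-1/2)² = 1/15
CG = −√(1/15) = -0.258199

-0.258199  (= −√(1/15))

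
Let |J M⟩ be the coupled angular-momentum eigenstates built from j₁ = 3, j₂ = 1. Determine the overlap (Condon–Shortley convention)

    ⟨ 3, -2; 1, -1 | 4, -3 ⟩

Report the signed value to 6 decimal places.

√[9·0!6!2!/9! · 1!5!0!2!1!7!] = √(43200)
  +(−1)^0/∏(0,0,5,0,1,2)! = 1/240  (running 1/240)
⟨..|..⟩ = √(43200)·(1/240) = +0.866025

+0.866025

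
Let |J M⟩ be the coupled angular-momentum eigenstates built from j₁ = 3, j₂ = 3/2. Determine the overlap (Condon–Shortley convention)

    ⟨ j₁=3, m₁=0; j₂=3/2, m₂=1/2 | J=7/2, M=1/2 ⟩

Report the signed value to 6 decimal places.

triangle: 1!*5!*2!/9! = 240/362880
(j±m)!: 3!*3!*2!*1!*4!*3! = 10368
prefactor² = (2J+1)*Δ*N² = 384/7
  k=0: +1/(0!*1!*3!*2!*2!*0!) = 1/24
  k=1: −1/(1!*0!*2!*1!*3!*1!) = -1/12
Σ = -1/24  ⇒  CG² = 384/7*(-1/24)² = 2/21
CG = −√(2/21) = -0.308607

-0.308607  (= −√(2/21))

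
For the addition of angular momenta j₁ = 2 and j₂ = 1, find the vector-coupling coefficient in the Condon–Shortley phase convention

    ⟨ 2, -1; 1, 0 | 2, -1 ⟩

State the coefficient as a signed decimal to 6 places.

j₁+j₂−J=1  J+j₁−j₂=3  J−j₁+j₂=1  j₁+j₂+J+1=6
(j₁±m₁, j₂±m₂, J±M) = (1,3,1,1,1,3)
P² = 3/2
sum k=0..1:
  [0] +1/6 = 1/6
  [1] −1/2 = -1/2
S = -1/3
C² = P²·S² = 1/6 ; C = -0.408248

-0.408248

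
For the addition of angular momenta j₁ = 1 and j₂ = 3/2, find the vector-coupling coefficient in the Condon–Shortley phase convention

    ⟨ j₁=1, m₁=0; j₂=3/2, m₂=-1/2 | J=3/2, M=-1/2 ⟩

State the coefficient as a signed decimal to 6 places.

j₁+j₂−J=1  J+j₁−j₂=1  J−j₁+j₂=2  j₁+j₂+J+1=5
(j₁±m₁, j₂±m₂, J±M) = (1,1,1,2,1,2)
P² = 4/15
sum k=0..1:
  [0] +1/1 = 1
  [1] −1/2 = -1/2
S = 1/2
C² = P²·S² = 1/15 ; C = +0.258199

+0.258199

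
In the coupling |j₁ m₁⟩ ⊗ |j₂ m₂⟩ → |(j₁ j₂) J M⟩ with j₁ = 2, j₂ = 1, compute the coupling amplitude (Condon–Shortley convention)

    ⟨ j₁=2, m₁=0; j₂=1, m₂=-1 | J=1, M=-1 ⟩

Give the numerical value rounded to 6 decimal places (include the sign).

triangle: 2!*2!*0!/5! = 4/120
(j±m)!: 2!*2!*0!*2!*0!*2! = 16
prefactor² = (2J+1)*Δ*N² = 8/5
  k=0: +1/(0!*2!*2!*0!*0!*0!) = 1/4
Σ = 1/4  ⇒  CG² = 8/5*1/4² = 1/10
CG = +√(1/10) = +0.316228

+0.316228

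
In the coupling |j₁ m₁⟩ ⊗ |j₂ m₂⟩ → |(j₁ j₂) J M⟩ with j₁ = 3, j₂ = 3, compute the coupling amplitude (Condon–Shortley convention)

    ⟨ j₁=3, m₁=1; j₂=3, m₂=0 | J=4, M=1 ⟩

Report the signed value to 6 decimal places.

√[9·2!4!4!/11! · 4!2!3!3!5!3!] = √(124416/385)
  +(−1)^0/∏(0,2,2,3,2,1)! = 1/48  (running 1/48)
  +(−1)^1/∏(1,1,1,2,3,2)! = -1/24  (running -1/48)
  +(−1)^2/∏(2,0,0,1,4,3)! = 1/288  (running -5/288)
⟨..|..⟩ = √(124416/385)·(-5/288) = -0.312094

-0.312094  (= −√(15/154))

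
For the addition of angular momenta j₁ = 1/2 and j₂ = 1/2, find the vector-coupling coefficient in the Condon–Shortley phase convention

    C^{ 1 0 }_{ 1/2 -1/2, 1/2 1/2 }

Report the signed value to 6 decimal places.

+√(1/2) ≈ +0.707107

triangle: 0!·1!·1!/3! = 1/6
(j±m)!: 0!·1!·1!·0!·1!·1! = 1
prefactor² = (2J+1)·Δ·N² = 1/2
  k=0: +1/(0!·0!·1!·1!·0!·0!) = 1
Σ = 1  ⇒  CG² = 1/2·1² = 1/2
CG = +√(1/2) = +0.707107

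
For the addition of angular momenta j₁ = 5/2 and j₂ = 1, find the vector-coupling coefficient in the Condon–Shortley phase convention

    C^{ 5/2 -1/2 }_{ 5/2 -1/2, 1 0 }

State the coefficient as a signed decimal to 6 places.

√[6·1!4!1!/7! · 2!3!1!1!2!3!] = √(144/35)
  +(−1)^0/∏(0,1,3,1,1,0)! = 1/6  (running 1/6)
  +(−1)^1/∏(1,0,2,0,2,1)! = -1/4  (running -1/12)
⟨..|..⟩ = √(144/35)·(-1/12) = -0.169031

−√(1/35) = -0.169031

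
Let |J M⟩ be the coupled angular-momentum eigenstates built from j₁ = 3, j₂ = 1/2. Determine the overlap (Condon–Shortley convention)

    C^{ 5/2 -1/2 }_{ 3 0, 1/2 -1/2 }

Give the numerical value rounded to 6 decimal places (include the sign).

+√(3/7) = +0.654654

j₁+j₂−J=1  J+j₁−j₂=5  J−j₁+j₂=0  j₁+j₂+J+1=7
(j₁±m₁, j₂±m₂, J±M) = (3,3,0,1,2,3)
P² = 432/7
sum k=0..0:
  [0] +1/12 = 1/12
S = 1/12
C² = P²·S² = 3/7 ; C = +0.654654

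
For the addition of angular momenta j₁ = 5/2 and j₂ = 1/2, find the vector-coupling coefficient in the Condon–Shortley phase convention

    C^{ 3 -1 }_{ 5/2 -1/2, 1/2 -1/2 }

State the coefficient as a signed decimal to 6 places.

+√(2/3) = +0.816497

j₁+j₂−J=0  J+j₁−j₂=5  J−j₁+j₂=1  j₁+j₂+J+1=7
(j₁±m₁, j₂±m₂, J±M) = (2,3,0,1,2,4)
P² = 96
sum k=0..0:
  [0] +1/12 = 1/12
S = 1/12
C² = P²·S² = 2/3 ; C = +0.816497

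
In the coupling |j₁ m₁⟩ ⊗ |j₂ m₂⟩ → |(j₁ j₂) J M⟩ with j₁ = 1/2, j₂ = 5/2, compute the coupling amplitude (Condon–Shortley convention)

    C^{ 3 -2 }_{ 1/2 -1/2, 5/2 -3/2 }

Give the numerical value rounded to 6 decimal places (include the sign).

triangle: 0!×1!×5!/7! = 120/5040
(j±m)!: 0!×1!×1!×4!×1!×5! = 2880
prefactor² = (2J+1)×Δ×N² = 480
  k=0: +1/(0!×0!×1!×1!×0!×4!) = 1/24
Σ = 1/24  ⇒  CG² = 480×1/24² = 5/6
CG = +√(5/6) = +0.912871

+0.912871  (= +√(5/6))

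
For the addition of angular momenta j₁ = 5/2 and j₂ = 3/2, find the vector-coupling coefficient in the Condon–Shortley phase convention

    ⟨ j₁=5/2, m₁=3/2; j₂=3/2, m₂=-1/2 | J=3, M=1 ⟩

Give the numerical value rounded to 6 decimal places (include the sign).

√[7·1!4!2!/8! · 4!1!1!2!4!2!] = √(96/5)
  +(−1)^0/∏(0,1,1,1,3,1)! = 1/6  (running 1/6)
  +(−1)^1/∏(1,0,0,0,4,2)! = -1/48  (running 7/48)
⟨..|..⟩ = √(96/5)·(7/48) = +0.639010

+√(49/120) = +0.639010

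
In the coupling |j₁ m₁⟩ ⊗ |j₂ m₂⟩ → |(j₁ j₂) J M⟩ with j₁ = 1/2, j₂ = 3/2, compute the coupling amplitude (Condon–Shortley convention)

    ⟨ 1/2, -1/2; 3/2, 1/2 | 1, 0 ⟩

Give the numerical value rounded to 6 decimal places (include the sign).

-0.707107  (= −√(1/2))

√[3·1!0!2!/4! · 0!1!2!1!1!1!] = √(1/2)
  +(−1)^1/∏(1,0,0,1,0,1)! = -1  (running -1)
⟨..|..⟩ = √(1/2)·(-1) = -0.707107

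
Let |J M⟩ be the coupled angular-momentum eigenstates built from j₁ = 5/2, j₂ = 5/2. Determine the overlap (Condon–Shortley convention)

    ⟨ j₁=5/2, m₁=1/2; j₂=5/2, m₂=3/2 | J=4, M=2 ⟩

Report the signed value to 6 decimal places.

triangle: 1!·4!·4!/10! = 576/3628800
(j±m)!: 3!·2!·4!·1!·6!·2! = 414720
prefactor² = (2J+1)·Δ·N² = 20736/35
  k=0: +1/(0!·1!·2!·4!·2!·0!) = 1/96
  k=1: −1/(1!·0!·1!·3!·3!·1!) = -1/36
Σ = -5/288  ⇒  CG² = 20736/35·(-5/288)² = 5/28
CG = −√(5/28) = -0.422577

−√(5/28) ≈ -0.422577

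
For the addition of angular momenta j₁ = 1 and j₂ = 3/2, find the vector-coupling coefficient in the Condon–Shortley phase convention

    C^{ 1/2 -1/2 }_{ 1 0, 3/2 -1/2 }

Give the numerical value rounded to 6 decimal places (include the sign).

triangle: 2!*0!*1!/4! = 2/24
(j±m)!: 1!*1!*1!*2!*0!*1! = 2
prefactor² = (2J+1)*Δ*N² = 1/3
  k=1: −1/(1!*1!*0!*0!*0!*1!) = -1
Σ = -1  ⇒  CG² = 1/3*(-1)² = 1/3
CG = −√(1/3) = -0.577350

−√(1/3) ≈ -0.577350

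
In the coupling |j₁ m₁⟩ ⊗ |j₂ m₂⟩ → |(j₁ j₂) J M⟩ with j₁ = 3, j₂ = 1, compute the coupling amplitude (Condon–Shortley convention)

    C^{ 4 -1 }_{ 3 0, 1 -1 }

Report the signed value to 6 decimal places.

triangle: 0!·6!·2!/9! = 1440/362880
(j±m)!: 3!·3!·0!·2!·3!·5! = 51840
prefactor² = (2J+1)·Δ·N² = 12960/7
  k=0: +1/(0!·0!·3!·0!·3!·2!) = 1/72
Σ = 1/72  ⇒  CG² = 12960/7·1/72² = 5/14
CG = +√(5/14) = +0.597614

+√(5/14) = +0.597614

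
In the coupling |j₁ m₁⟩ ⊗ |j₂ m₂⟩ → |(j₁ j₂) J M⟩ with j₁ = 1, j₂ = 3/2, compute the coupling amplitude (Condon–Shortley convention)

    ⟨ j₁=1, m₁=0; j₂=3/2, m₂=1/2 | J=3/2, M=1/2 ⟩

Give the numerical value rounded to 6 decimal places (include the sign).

triangle: 1!×1!×2!/5! = 2/120
(j±m)!: 1!×1!×2!×1!×2!×1! = 4
prefactor² = (2J+1)×Δ×N² = 4/15
  k=0: +1/(0!×1!×1!×2!×0!×0!) = 1/2
  k=1: −1/(1!×0!×0!×1!×1!×1!) = -1
Σ = -1/2  ⇒  CG² = 4/15×(-1/2)² = 1/15
CG = −√(1/15) = -0.258199

−√(1/15) = -0.258199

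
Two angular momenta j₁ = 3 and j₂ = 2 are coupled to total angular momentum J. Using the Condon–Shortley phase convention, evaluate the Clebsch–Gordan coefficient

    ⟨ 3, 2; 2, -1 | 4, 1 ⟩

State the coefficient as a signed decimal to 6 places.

+√(7/20) = +0.591608

√[9·1!5!3!/10! · 5!1!1!3!5!3!] = √(6480/7)
  +(−1)^0/∏(0,1,1,1,4,2)! = 1/48  (running 1/48)
  +(−1)^1/∏(1,0,0,0,5,3)! = -1/720  (running 7/360)
⟨..|..⟩ = √(6480/7)·(7/360) = +0.591608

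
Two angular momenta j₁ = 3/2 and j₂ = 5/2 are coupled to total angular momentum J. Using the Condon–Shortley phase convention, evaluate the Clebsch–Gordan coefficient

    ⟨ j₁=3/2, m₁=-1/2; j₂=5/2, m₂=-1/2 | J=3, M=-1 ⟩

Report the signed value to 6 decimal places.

-0.129099  (= −√(1/60))

j₁+j₂−J=1  J+j₁−j₂=2  J−j₁+j₂=4  j₁+j₂+J+1=8
(j₁±m₁, j₂±m₂, J±M) = (1,2,2,3,2,4)
P² = 48/5
sum k=0..1:
  [0] +1/8 = 1/8
  [1] −1/6 = -1/6
S = -1/24
C² = P²·S² = 1/60 ; C = -0.129099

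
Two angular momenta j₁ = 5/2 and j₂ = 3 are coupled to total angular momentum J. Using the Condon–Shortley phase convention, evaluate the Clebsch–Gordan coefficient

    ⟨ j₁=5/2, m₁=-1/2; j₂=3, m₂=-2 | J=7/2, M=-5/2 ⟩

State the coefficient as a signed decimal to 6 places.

triangle: 2!×3!×4!/10! = 288/3628800
(j±m)!: 2!×3!×1!×5!×1!×6! = 1036800
prefactor² = (2J+1)×Δ×N² = 4608/7
  k=0: +1/(0!×2!×3!×1!×0!×3!) = 1/72
  k=1: −1/(1!×1!×2!×0!×1!×4!) = -1/48
Σ = -1/144  ⇒  CG² = 4608/7×(-1/144)² = 2/63
CG = −√(2/63) = -0.178174

-0.178174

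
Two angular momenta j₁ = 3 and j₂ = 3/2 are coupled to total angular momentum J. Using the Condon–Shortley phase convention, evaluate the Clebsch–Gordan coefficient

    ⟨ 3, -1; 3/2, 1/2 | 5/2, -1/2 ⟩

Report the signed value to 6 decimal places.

−√(1/70) ≈ -0.119523

triangle: 2!·4!·1!/8! = 48/40320
(j±m)!: 2!·4!·2!·1!·2!·3! = 1152
prefactor² = (2J+1)·Δ·N² = 288/35
  k=1: −1/(1!·1!·3!·1!·1!·0!) = -1/6
  k=2: +1/(2!·0!·2!·0!·2!·1!) = 1/8
Σ = -1/24  ⇒  CG² = 288/35·(-1/24)² = 1/70
CG = −√(1/70) = -0.119523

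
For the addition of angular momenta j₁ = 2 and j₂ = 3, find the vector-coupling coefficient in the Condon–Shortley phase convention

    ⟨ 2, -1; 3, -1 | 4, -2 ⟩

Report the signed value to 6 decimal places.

triangle: 1!×3!×5!/10! = 720/3628800
(j±m)!: 1!×3!×2!×4!×2!×6! = 414720
prefactor² = (2J+1)×Δ×N² = 5184/7
  k=0: +1/(0!×1!×3!×2!×0!×3!) = 1/72
  k=1: −1/(1!×0!×2!×1!×1!×4!) = -1/48
Σ = -1/144  ⇒  CG² = 5184/7×(-1/144)² = 1/28
CG = −√(1/28) = -0.188982

−√(1/28) = -0.188982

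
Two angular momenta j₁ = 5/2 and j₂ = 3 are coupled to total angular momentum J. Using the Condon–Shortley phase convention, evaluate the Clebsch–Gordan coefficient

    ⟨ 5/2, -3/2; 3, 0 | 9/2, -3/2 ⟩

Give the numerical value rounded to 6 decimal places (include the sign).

j₁+j₂−J=1  J+j₁−j₂=4  J−j₁+j₂=5  j₁+j₂+J+1=11
(j₁±m₁, j₂±m₂, J±M) = (1,4,3,3,3,6)
P² = 207360/77
sum k=0..1:
  [0] +1/288 = 1/288
  [1] −1/72 = -1/72
S = -1/96
C² = P²·S² = 45/154 ; C = -0.540562

−√(45/154) = -0.540562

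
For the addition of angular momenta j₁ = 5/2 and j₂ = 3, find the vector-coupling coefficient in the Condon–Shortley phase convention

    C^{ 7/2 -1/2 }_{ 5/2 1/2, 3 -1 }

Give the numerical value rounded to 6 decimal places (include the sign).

−√(1/63) = -0.125988

j₁+j₂−J=2  J+j₁−j₂=3  J−j₁+j₂=4  j₁+j₂+J+1=10
(j₁±m₁, j₂±m₂, J±M) = (3,2,2,4,3,4)
P² = 9216/175
sum k=0..2:
  [0] +1/16 = 1/16
  [1] −1/12 = -1/12
  [2] +1/288 = 1/288
S = -5/288
C² = P²·S² = 1/63 ; C = -0.125988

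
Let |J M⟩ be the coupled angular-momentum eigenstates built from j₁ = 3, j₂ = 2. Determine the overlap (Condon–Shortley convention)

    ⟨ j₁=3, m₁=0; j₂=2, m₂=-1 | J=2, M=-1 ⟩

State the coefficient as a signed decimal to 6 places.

−√(2/7) ≈ -0.534522

triangle: 3!·3!·1!/8! = 36/40320
(j±m)!: 3!·3!·1!·3!·1!·3! = 1296
prefactor² = (2J+1)·Δ·N² = 81/14
  k=0: +1/(0!·3!·3!·1!·0!·0!) = 1/36
  k=1: −1/(1!·2!·2!·0!·1!·1!) = -1/4
Σ = -2/9  ⇒  CG² = 81/14·(-2/9)² = 2/7
CG = −√(2/7) = -0.534522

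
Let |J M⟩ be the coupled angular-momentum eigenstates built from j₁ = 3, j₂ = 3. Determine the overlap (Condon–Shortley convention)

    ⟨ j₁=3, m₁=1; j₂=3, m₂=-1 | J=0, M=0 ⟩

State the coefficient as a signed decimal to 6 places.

√[1·6!0!0!/7! · 4!2!2!4!0!0!] = √(2304/7)
  +(−1)^2/∏(2,4,0,0,0,0)! = 1/48  (running 1/48)
⟨..|..⟩ = √(2304/7)·(1/48) = +0.377964

+√(1/7) ≈ +0.377964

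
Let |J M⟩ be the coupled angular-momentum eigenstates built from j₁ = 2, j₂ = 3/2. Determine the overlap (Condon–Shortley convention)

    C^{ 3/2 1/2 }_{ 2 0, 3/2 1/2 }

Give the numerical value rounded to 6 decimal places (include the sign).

√[4·2!2!1!/6! · 2!2!2!1!2!1!] = √(16/45)
  +(−1)^1/∏(1,1,1,1,1,0)! = -1  (running -1)
  +(−1)^2/∏(2,0,0,0,2,1)! = 1/4  (running -3/4)
⟨..|..⟩ = √(16/45)·(-3/4) = -0.447214

-0.447214  (= −√(1/5))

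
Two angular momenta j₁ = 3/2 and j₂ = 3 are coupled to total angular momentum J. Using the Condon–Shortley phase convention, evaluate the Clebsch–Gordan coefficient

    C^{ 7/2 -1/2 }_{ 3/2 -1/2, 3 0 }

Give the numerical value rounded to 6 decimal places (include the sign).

triangle: 1!*2!*5!/9! = 240/362880
(j±m)!: 1!*2!*3!*3!*3!*4! = 10368
prefactor² = (2J+1)*Δ*N² = 384/7
  k=0: +1/(0!*1!*2!*3!*0!*2!) = 1/24
  k=1: −1/(1!*0!*1!*2!*1!*3!) = -1/12
Σ = -1/24  ⇒  CG² = 384/7*(-1/24)² = 2/21
CG = −√(2/21) = -0.308607

−√(2/21) = -0.308607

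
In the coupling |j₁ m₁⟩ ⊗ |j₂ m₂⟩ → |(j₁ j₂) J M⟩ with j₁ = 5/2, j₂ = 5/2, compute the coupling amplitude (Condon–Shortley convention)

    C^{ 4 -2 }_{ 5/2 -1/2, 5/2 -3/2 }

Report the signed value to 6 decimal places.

+√(5/28) ≈ +0.422577

√[9·1!4!4!/10! · 2!3!1!4!2!6!] = √(20736/35)
  +(−1)^0/∏(0,1,3,1,1,3)! = 1/36  (running 1/36)
  +(−1)^1/∏(1,0,2,0,2,4)! = -1/96  (running 5/288)
⟨..|..⟩ = √(20736/35)·(5/288) = +0.422577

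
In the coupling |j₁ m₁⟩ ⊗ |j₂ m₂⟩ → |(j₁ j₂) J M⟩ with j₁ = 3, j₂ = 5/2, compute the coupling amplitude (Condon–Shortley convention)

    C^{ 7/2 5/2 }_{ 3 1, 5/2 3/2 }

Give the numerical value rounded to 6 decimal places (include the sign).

-0.398410

j₁+j₂−J=2  J+j₁−j₂=4  J−j₁+j₂=3  j₁+j₂+J+1=10
(j₁±m₁, j₂±m₂, J±M) = (4,2,4,1,6,1)
P² = 18432/35
sum k=1..2:
  [1] −1/36 = -1/36
  [2] +1/96 = 1/96
S = -5/288
C² = P²·S² = 10/63 ; C = -0.398410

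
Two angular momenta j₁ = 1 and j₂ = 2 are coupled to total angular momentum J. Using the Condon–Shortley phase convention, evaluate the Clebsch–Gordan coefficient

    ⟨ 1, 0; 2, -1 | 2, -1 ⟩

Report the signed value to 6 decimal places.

√[5·1!1!3!/6! · 1!1!1!3!1!3!] = √(3/2)
  +(−1)^0/∏(0,1,1,1,0,2)! = 1/2  (running 1/2)
  +(−1)^1/∏(1,0,0,0,1,3)! = -1/6  (running 1/3)
⟨..|..⟩ = √(3/2)·(1/3) = +0.408248

+√(1/6) = +0.408248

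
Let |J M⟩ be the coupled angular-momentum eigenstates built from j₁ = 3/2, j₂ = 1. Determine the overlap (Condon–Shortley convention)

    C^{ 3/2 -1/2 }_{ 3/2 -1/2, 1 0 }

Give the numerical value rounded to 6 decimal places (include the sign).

-0.258199

√[4·1!2!1!/5! · 1!2!1!1!1!2!] = √(4/15)
  +(−1)^0/∏(0,1,2,1,0,0)! = 1/2  (running 1/2)
  +(−1)^1/∏(1,0,1,0,1,1)! = -1  (running -1/2)
⟨..|..⟩ = √(4/15)·(-1/2) = -0.258199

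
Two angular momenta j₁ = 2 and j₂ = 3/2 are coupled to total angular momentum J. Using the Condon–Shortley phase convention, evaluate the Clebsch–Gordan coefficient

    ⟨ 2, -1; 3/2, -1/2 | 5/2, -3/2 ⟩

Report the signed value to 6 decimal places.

triangle: 1!*3!*2!/7! = 12/5040
(j±m)!: 1!*3!*1!*2!*1!*4! = 288
prefactor² = (2J+1)*Δ*N² = 144/35
  k=0: +1/(0!*1!*3!*1!*0!*1!) = 1/6
  k=1: −1/(1!*0!*2!*0!*1!*2!) = -1/4
Σ = -1/12  ⇒  CG² = 144/35*(-1/12)² = 1/35
CG = −√(1/35) = -0.169031

−√(1/35) = -0.169031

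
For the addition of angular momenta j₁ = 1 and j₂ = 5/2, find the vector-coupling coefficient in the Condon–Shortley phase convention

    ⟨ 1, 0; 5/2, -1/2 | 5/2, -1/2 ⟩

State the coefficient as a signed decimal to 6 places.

j₁+j₂−J=1  J+j₁−j₂=1  J−j₁+j₂=4  j₁+j₂+J+1=7
(j₁±m₁, j₂±m₂, J±M) = (1,1,2,3,2,3)
P² = 144/35
sum k=0..1:
  [0] +1/4 = 1/4
  [1] −1/6 = -1/6
S = 1/12
C² = P²·S² = 1/35 ; C = +0.169031

+0.169031  (= +√(1/35))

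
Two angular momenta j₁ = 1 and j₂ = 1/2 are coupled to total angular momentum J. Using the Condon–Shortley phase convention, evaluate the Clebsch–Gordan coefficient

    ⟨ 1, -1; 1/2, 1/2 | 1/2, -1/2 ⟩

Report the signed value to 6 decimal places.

-0.816497

j₁+j₂−J=1  J+j₁−j₂=1  J−j₁+j₂=0  j₁+j₂+J+1=3
(j₁±m₁, j₂±m₂, J±M) = (0,2,1,0,0,1)
P² = 2/3
sum k=1..1:
  [1] −1/1 = -1
S = -1
C² = P²·S² = 2/3 ; C = -0.816497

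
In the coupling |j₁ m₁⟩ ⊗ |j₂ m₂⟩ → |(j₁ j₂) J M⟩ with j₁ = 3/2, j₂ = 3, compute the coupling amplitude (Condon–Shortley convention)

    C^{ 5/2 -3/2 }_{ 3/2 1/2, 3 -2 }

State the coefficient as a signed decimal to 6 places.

+√(1/14) = +0.267261

j₁+j₂−J=2  J+j₁−j₂=1  J−j₁+j₂=4  j₁+j₂+J+1=8
(j₁±m₁, j₂±m₂, J±M) = (2,1,1,5,1,4)
P² = 288/7
sum k=0..1:
  [0] +1/12 = 1/12
  [1] −1/24 = -1/24
S = 1/24
C² = P²·S² = 1/14 ; C = +0.267261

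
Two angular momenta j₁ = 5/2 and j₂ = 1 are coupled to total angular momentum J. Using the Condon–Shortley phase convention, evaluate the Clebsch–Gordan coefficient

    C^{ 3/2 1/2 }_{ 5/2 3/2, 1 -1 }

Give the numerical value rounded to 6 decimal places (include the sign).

+√(2/5) ≈ +0.632456

triangle: 2!*3!*0!/6! = 12/720
(j±m)!: 4!*1!*0!*2!*2!*1! = 96
prefactor² = (2J+1)*Δ*N² = 32/5
  k=0: +1/(0!*2!*1!*0!*2!*0!) = 1/4
Σ = 1/4  ⇒  CG² = 32/5*1/4² = 2/5
CG = +√(2/5) = +0.632456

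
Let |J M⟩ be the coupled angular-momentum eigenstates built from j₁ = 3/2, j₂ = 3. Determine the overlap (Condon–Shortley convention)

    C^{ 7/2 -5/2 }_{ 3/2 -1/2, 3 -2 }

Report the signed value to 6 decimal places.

+0.377964

√[8·1!2!5!/9! · 1!2!1!5!1!6!] = √(6400/7)
  +(−1)^0/∏(0,1,2,1,0,4)! = 1/48  (running 1/48)
  +(−1)^1/∏(1,0,1,0,1,5)! = -1/120  (running 1/80)
⟨..|..⟩ = √(6400/7)·(1/80) = +0.377964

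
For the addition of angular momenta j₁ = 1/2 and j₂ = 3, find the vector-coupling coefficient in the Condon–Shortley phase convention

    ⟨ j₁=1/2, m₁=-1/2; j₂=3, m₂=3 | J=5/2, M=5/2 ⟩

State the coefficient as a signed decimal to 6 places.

-0.925820

√[6·1!0!5!/7! · 0!1!6!0!5!0!] = √(86400/7)
  +(−1)^1/∏(1,0,0,5,0,0)! = -1/120  (running -1/120)
⟨..|..⟩ = √(86400/7)·(-1/120) = -0.925820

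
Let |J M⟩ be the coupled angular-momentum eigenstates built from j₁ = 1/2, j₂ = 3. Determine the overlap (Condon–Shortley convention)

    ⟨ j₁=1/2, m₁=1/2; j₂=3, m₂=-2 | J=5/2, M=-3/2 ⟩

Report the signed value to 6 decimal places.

√[6·1!0!5!/7! · 1!0!1!5!1!4!] = √(2880/7)
  +(−1)^0/∏(0,1,0,1,0,4)! = 1/24  (running 1/24)
⟨..|..⟩ = √(2880/7)·(1/24) = +0.845154

+0.845154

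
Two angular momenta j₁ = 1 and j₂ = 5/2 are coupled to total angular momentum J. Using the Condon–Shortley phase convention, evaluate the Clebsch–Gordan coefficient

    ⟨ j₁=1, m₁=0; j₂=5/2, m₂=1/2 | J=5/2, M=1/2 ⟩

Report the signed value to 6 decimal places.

−√(1/35) ≈ -0.169031

√[6·1!1!4!/7! · 1!1!3!2!3!2!] = √(144/35)
  +(−1)^0/∏(0,1,1,3,0,1)! = 1/6  (running 1/6)
  +(−1)^1/∏(1,0,0,2,1,2)! = -1/4  (running -1/12)
⟨..|..⟩ = √(144/35)·(-1/12) = -0.169031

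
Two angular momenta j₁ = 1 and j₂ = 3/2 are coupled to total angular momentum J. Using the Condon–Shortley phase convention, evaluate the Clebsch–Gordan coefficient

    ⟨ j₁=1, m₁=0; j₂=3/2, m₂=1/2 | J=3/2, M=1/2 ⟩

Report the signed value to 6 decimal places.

-0.258199  (= −√(1/15))

j₁+j₂−J=1  J+j₁−j₂=1  J−j₁+j₂=2  j₁+j₂+J+1=5
(j₁±m₁, j₂±m₂, J±M) = (1,1,2,1,2,1)
P² = 4/15
sum k=0..1:
  [0] +1/2 = 1/2
  [1] −1/1 = -1
S = -1/2
C² = P²·S² = 1/15 ; C = -0.258199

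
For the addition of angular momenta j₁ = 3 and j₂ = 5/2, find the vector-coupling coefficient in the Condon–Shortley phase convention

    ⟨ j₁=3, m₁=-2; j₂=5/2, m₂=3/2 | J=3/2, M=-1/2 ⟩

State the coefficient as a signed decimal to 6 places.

−√(1/21) = -0.218218

√[4·4!2!1!/8! · 1!5!4!1!1!2!] = √(192/7)
  +(−1)^3/∏(3,1,2,1,0,0)! = -1/12  (running -1/12)
  +(−1)^4/∏(4,0,1,0,1,1)! = 1/24  (running -1/24)
⟨..|..⟩ = √(192/7)·(-1/24) = -0.218218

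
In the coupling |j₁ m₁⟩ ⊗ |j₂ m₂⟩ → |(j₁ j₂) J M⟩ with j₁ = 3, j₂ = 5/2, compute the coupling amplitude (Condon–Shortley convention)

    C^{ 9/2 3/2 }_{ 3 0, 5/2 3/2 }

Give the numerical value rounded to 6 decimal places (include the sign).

triangle: 1!×5!×4!/11! = 2880/39916800
(j±m)!: 3!×3!×4!×1!×6!×3! = 3732480
prefactor² = (2J+1)×Δ×N² = 207360/77
  k=0: +1/(0!×1!×3!×4!×2!×0!) = 1/288
  k=1: −1/(1!×0!×2!×3!×3!×1!) = -1/72
Σ = -1/96  ⇒  CG² = 207360/77×(-1/96)² = 45/154
CG = −√(45/154) = -0.540562

-0.540562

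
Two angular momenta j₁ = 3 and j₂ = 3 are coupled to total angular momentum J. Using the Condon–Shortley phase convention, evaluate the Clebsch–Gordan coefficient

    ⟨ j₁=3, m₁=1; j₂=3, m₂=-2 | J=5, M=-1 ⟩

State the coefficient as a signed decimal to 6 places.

+0.566947  (= +√(9/28))

√[11·1!5!5!/12! · 4!2!1!5!4!6!] = √(230400/7)
  +(−1)^0/∏(0,1,2,1,3,4)! = 1/288  (running 1/288)
  +(−1)^1/∏(1,0,1,0,4,5)! = -1/2880  (running 1/320)
⟨..|..⟩ = √(230400/7)·(1/320) = +0.566947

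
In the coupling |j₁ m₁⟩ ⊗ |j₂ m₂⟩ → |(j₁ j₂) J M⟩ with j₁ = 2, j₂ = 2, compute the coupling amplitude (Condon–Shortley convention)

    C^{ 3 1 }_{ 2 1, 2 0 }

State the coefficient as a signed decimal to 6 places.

√[7·1!3!3!/8! · 3!1!2!2!4!2!] = √(36/5)
  +(−1)^0/∏(0,1,1,2,2,1)! = 1/4  (running 1/4)
  +(−1)^1/∏(1,0,0,1,3,2)! = -1/12  (running 1/6)
⟨..|..⟩ = √(36/5)·(1/6) = +0.447214

+0.447214  (= +√(1/5))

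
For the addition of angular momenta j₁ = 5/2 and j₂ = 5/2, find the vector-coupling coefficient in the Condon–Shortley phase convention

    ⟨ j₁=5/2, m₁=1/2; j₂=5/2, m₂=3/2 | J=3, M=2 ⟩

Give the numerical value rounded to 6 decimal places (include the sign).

√[7·2!3!3!/9! · 3!2!4!1!5!1!] = √(48)
  +(−1)^1/∏(1,1,1,3,2,0)! = -1/12  (running -1/12)
  +(−1)^2/∏(2,0,0,2,3,1)! = 1/24  (running -1/24)
⟨..|..⟩ = √(48)·(-1/24) = -0.288675

−√(1/12) ≈ -0.288675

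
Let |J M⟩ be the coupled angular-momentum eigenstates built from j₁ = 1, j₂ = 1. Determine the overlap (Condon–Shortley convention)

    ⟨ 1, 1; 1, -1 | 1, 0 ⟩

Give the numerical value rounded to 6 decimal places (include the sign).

triangle: 1!·1!·1!/4! = 1/24
(j±m)!: 2!·0!·0!·2!·1!·1! = 4
prefactor² = (2J+1)·Δ·N² = 1/2
  k=0: +1/(0!·1!·0!·0!·1!·1!) = 1
Σ = 1  ⇒  CG² = 1/2·1² = 1/2
CG = +√(1/2) = +0.707107

+0.707107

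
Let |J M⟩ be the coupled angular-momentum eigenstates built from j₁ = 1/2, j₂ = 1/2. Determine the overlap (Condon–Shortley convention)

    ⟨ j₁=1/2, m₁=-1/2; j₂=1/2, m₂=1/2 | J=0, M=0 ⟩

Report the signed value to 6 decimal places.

-0.707107

triangle: 1!·0!·0!/2! = 1/2
(j±m)!: 0!·1!·1!·0!·0!·0! = 1
prefactor² = (2J+1)·Δ·N² = 1/2
  k=1: −1/(1!·0!·0!·0!·0!·0!) = -1
Σ = -1  ⇒  CG² = 1/2·(-1)² = 1/2
CG = −√(1/2) = -0.707107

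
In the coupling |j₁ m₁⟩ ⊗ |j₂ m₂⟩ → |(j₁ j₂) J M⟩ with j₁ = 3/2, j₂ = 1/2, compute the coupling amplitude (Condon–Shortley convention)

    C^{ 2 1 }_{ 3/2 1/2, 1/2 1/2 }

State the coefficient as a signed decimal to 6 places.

j₁+j₂−J=0  J+j₁−j₂=3  J−j₁+j₂=1  j₁+j₂+J+1=5
(j₁±m₁, j₂±m₂, J±M) = (2,1,1,0,3,1)
P² = 3
sum k=0..0:
  [0] +1/2 = 1/2
S = 1/2
C² = P²·S² = 3/4 ; C = +0.866025

+0.866025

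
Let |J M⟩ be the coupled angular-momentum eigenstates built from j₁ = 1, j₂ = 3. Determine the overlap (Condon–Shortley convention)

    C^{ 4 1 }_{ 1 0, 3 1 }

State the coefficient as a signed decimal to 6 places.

√[9·0!2!6!/9! · 1!1!4!2!5!3!] = √(8640/7)
  +(−1)^0/∏(0,0,1,4,1,2)! = 1/48  (running 1/48)
⟨..|..⟩ = √(8640/7)·(1/48) = +0.731925

+√(15/28) = +0.731925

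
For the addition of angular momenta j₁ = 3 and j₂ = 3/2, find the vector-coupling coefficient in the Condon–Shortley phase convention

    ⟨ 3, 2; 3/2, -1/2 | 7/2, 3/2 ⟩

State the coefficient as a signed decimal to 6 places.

j₁+j₂−J=1  J+j₁−j₂=5  J−j₁+j₂=2  j₁+j₂+J+1=9
(j₁±m₁, j₂±m₂, J±M) = (5,1,1,2,5,2)
P² = 6400/21
sum k=0..1:
  [0] +1/24 = 1/24
  [1] −1/240 = -1/240
S = 3/80
C² = P²·S² = 3/7 ; C = +0.654654

+0.654654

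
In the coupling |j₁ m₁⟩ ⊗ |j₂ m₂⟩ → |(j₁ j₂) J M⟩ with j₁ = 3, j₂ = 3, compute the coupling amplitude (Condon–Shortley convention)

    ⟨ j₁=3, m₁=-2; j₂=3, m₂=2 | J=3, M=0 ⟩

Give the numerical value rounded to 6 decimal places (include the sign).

√[7·3!3!3!/10! · 1!5!5!1!3!3!] = √(216)
  +(−1)^2/∏(2,1,3,3,0,0)! = 1/72  (running 1/72)
  +(−1)^3/∏(3,0,2,2,1,1)! = -1/24  (running -1/36)
⟨..|..⟩ = √(216)·(-1/36) = -0.408248

-0.408248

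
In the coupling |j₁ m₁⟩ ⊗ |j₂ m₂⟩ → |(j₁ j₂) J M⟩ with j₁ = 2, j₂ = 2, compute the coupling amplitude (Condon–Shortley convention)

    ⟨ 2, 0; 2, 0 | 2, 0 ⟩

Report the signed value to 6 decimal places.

j₁+j₂−J=2  J+j₁−j₂=2  J−j₁+j₂=2  j₁+j₂+J+1=7
(j₁±m₁, j₂±m₂, J±M) = (2,2,2,2,2,2)
P² = 32/63
sum k=0..2:
  [0] +1/8 = 1/8
  [1] −1/1 = -1
  [2] +1/8 = 1/8
S = -3/4
C² = P²·S² = 2/7 ; C = -0.534522

-0.534522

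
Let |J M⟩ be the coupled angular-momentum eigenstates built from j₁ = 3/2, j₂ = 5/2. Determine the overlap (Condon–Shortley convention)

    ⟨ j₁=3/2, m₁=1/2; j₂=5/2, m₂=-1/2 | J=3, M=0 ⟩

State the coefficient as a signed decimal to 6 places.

j₁+j₂−J=1  J+j₁−j₂=2  J−j₁+j₂=4  j₁+j₂+J+1=8
(j₁±m₁, j₂±m₂, J±M) = (2,1,2,3,3,3)
P² = 36/5
sum k=0..1:
  [0] +1/4 = 1/4
  [1] −1/12 = -1/12
S = 1/6
C² = P²·S² = 1/5 ; C = +0.447214

+0.447214  (= +√(1/5))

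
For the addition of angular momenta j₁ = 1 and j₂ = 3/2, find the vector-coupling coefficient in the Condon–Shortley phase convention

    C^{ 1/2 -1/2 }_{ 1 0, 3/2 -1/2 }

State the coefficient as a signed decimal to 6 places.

triangle: 2!·0!·1!/4! = 2/24
(j±m)!: 1!·1!·1!·2!·0!·1! = 2
prefactor² = (2J+1)·Δ·N² = 1/3
  k=1: −1/(1!·1!·0!·0!·0!·1!) = -1
Σ = -1  ⇒  CG² = 1/3·(-1)² = 1/3
CG = −√(1/3) = -0.577350

-0.577350  (= −√(1/3))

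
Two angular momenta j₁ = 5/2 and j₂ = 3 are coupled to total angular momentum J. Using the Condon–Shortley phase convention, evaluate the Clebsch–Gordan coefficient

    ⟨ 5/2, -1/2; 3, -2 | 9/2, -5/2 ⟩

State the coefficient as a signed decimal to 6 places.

+√(49/198) ≈ +0.497468

√[10·1!4!5!/11! · 2!3!1!5!2!7!] = √(115200/11)
  +(−1)^0/∏(0,1,3,1,1,4)! = 1/144  (running 1/144)
  +(−1)^1/∏(1,0,2,0,2,5)! = -1/480  (running 7/1440)
⟨..|..⟩ = √(115200/11)·(7/1440) = +0.497468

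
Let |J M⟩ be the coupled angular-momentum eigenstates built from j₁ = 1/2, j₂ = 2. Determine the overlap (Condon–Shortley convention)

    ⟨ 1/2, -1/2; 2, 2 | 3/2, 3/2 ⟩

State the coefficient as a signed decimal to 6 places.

−√(4/5) = -0.894427

j₁+j₂−J=1  J+j₁−j₂=0  J−j₁+j₂=3  j₁+j₂+J+1=5
(j₁±m₁, j₂±m₂, J±M) = (0,1,4,0,3,0)
P² = 144/5
sum k=1..1:
  [1] −1/6 = -1/6
S = -1/6
C² = P²·S² = 4/5 ; C = -0.894427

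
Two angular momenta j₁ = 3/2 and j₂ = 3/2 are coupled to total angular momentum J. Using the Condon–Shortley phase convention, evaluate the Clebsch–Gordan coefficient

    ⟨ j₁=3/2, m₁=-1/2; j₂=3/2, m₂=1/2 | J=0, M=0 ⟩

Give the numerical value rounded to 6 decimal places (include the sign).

+√(1/4) ≈ +0.500000

j₁+j₂−J=3  J+j₁−j₂=0  J−j₁+j₂=0  j₁+j₂+J+1=4
(j₁±m₁, j₂±m₂, J±M) = (1,2,2,1,0,0)
P² = 1
sum k=2..2:
  [2] +1/2 = 1/2
S = 1/2
C² = P²·S² = 1/4 ; C = +0.500000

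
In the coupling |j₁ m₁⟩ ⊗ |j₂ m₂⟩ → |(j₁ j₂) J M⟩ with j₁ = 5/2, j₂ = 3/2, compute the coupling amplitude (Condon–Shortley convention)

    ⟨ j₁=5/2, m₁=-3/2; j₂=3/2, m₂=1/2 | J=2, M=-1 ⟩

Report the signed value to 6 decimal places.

+0.154303  (= +√(1/42))

triangle: 2!·3!·1!/7! = 12/5040
(j±m)!: 1!·4!·2!·1!·1!·3! = 288
prefactor² = (2J+1)·Δ·N² = 24/7
  k=1: −1/(1!·1!·3!·1!·0!·0!) = -1/6
  k=2: +1/(2!·0!·2!·0!·1!·1!) = 1/4
Σ = 1/12  ⇒  CG² = 24/7·1/12² = 1/42
CG = +√(1/42) = +0.154303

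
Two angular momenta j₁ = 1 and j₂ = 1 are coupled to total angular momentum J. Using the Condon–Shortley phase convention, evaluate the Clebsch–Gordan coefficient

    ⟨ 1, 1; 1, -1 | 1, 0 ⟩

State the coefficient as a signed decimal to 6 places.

+0.707107  (= +√(1/2))

triangle: 1!*1!*1!/4! = 1/24
(j±m)!: 2!*0!*0!*2!*1!*1! = 4
prefactor² = (2J+1)*Δ*N² = 1/2
  k=0: +1/(0!*1!*0!*0!*1!*1!) = 1
Σ = 1  ⇒  CG² = 1/2*1² = 1/2
CG = +√(1/2) = +0.707107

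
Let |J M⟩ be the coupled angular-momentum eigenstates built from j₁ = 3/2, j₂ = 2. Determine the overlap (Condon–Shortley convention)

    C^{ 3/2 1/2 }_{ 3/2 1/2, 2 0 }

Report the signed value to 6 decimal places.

-0.447214  (= −√(1/5))

j₁+j₂−J=2  J+j₁−j₂=1  J−j₁+j₂=2  j₁+j₂+J+1=6
(j₁±m₁, j₂±m₂, J±M) = (2,1,2,2,2,1)
P² = 16/45
sum k=0..1:
  [0] +1/4 = 1/4
  [1] −1/1 = -1
S = -3/4
C² = P²·S² = 1/5 ; C = -0.447214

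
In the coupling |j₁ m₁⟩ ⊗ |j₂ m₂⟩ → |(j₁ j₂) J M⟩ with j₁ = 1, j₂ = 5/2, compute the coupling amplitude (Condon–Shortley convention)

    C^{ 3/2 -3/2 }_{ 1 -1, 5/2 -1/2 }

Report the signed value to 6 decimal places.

j₁+j₂−J=2  J+j₁−j₂=0  J−j₁+j₂=3  j₁+j₂+J+1=6
(j₁±m₁, j₂±m₂, J±M) = (0,2,2,3,0,3)
P² = 48/5
sum k=2..2:
  [2] +1/12 = 1/12
S = 1/12
C² = P²·S² = 1/15 ; C = +0.258199

+0.258199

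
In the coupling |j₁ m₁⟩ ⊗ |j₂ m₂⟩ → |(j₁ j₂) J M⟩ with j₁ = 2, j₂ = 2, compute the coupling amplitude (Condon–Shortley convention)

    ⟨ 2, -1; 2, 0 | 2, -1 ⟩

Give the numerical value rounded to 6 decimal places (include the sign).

j₁+j₂−J=2  J+j₁−j₂=2  J−j₁+j₂=2  j₁+j₂+J+1=7
(j₁±m₁, j₂±m₂, J±M) = (1,3,2,2,1,3)
P² = 8/7
sum k=1..2:
  [1] −1/2 = -1/2
  [2] +1/4 = 1/4
S = -1/4
C² = P²·S² = 1/14 ; C = -0.267261

−√(1/14) ≈ -0.267261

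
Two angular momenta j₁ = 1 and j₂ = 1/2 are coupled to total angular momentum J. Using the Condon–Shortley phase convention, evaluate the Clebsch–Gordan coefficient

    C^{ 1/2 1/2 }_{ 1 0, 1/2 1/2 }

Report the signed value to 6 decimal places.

j₁+j₂−J=1  J+j₁−j₂=1  J−j₁+j₂=0  j₁+j₂+J+1=3
(j₁±m₁, j₂±m₂, J±M) = (1,1,1,0,1,0)
P² = 1/3
sum k=1..1:
  [1] −1/1 = -1
S = -1
C² = P²·S² = 1/3 ; C = -0.577350

−√(1/3) ≈ -0.577350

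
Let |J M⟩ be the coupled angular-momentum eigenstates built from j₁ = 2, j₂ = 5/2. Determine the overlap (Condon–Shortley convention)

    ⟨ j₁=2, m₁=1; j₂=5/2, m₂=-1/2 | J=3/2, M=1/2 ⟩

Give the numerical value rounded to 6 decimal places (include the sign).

−√(5/21) ≈ -0.487950

j₁+j₂−J=3  J+j₁−j₂=1  J−j₁+j₂=2  j₁+j₂+J+1=7
(j₁±m₁, j₂±m₂, J±M) = (3,1,2,3,2,1)
P² = 48/35
sum k=0..1:
  [0] +1/12 = 1/12
  [1] −1/2 = -1/2
S = -5/12
C² = P²·S² = 5/21 ; C = -0.487950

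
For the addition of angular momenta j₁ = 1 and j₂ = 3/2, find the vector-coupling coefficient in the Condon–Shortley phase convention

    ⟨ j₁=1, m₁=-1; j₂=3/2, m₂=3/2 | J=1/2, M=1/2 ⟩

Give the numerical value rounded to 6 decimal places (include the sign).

+0.707107

j₁+j₂−J=2  J+j₁−j₂=0  J−j₁+j₂=1  j₁+j₂+J+1=4
(j₁±m₁, j₂±m₂, J±M) = (0,2,3,0,1,0)
P² = 2
sum k=2..2:
  [2] +1/2 = 1/2
S = 1/2
C² = P²·S² = 1/2 ; C = +0.707107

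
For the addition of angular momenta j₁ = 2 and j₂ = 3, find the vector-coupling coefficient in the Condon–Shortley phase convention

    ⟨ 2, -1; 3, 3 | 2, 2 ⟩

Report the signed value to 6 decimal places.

triangle: 3!×1!×3!/8! = 36/40320
(j±m)!: 1!×3!×6!×0!×4!×0! = 103680
prefactor² = (2J+1)×Δ×N² = 3240/7
  k=3: −1/(3!×0!×0!×3!×1!×0!) = -1/36
Σ = -1/36  ⇒  CG² = 3240/7×(-1/36)² = 5/14
CG = −√(5/14) = -0.597614

-0.597614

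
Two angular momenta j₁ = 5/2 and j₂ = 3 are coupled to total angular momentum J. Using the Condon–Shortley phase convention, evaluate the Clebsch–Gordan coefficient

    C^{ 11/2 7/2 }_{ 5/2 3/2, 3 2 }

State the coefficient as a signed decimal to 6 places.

√[12·0!5!6!/12! · 4!1!5!1!9!2!] = √(49766400/11)
  +(−1)^0/∏(0,0,1,5,4,1)! = 1/2880  (running 1/2880)
⟨..|..⟩ = √(49766400/11)·(1/2880) = +0.738549

+0.738549  (= +√(6/11))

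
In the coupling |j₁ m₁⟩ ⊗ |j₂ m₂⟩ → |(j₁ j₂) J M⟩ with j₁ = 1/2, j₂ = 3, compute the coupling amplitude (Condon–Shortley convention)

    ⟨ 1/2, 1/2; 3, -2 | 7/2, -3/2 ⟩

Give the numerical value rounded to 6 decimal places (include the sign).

+√(2/7) = +0.534522

j₁+j₂−J=0  J+j₁−j₂=1  J−j₁+j₂=6  j₁+j₂+J+1=8
(j₁±m₁, j₂±m₂, J±M) = (1,0,1,5,2,5)
P² = 28800/7
sum k=0..0:
  [0] +1/120 = 1/120
S = 1/120
C² = P²·S² = 2/7 ; C = +0.534522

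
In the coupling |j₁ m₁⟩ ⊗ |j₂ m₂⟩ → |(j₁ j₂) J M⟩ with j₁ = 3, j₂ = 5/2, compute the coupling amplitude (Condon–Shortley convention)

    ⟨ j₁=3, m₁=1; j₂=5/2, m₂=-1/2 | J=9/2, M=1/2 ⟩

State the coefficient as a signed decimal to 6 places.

triangle: 1!*5!*4!/11! = 2880/39916800
(j±m)!: 4!*2!*2!*3!*5!*4! = 1658880
prefactor² = (2J+1)*Δ*N² = 92160/77
  k=0: +1/(0!*1!*2!*2!*3!*2!) = 1/48
  k=1: −1/(1!*0!*1!*1!*4!*3!) = -1/144
Σ = 1/72  ⇒  CG² = 92160/77*1/72² = 160/693
CG = +√(160/693) = +0.480500

+0.480500  (= +√(160/693))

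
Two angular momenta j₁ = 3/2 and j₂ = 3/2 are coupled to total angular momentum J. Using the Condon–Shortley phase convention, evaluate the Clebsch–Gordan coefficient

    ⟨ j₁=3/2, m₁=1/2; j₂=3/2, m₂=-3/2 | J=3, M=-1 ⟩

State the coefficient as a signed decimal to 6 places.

triangle: 0!×3!×3!/7! = 36/5040
(j±m)!: 2!×1!×0!×3!×2!×4! = 576
prefactor² = (2J+1)×Δ×N² = 144/5
  k=0: +1/(0!×0!×1!×0!×2!×3!) = 1/12
Σ = 1/12  ⇒  CG² = 144/5×1/12² = 1/5
CG = +√(1/5) = +0.447214

+√(1/5) ≈ +0.447214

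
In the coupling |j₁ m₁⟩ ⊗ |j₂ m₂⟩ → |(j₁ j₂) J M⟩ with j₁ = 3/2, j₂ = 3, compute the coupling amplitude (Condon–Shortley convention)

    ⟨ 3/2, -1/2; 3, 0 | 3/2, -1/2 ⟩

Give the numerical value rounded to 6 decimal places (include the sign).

+√(9/35) ≈ +0.507093

j₁+j₂−J=3  J+j₁−j₂=0  J−j₁+j₂=3  j₁+j₂+J+1=7
(j₁±m₁, j₂±m₂, J±M) = (1,2,3,3,1,2)
P² = 144/35
sum k=2..2:
  [2] +1/4 = 1/4
S = 1/4
C² = P²·S² = 9/35 ; C = +0.507093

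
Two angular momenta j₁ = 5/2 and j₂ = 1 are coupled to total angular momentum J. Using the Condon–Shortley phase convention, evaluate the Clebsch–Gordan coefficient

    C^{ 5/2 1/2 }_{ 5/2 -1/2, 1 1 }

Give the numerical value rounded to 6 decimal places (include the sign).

−√(18/35) = -0.717137

j₁+j₂−J=1  J+j₁−j₂=4  J−j₁+j₂=1  j₁+j₂+J+1=7
(j₁±m₁, j₂±m₂, J±M) = (2,3,2,0,3,2)
P² = 288/35
sum k=1..1:
  [1] −1/4 = -1/4
S = -1/4
C² = P²·S² = 18/35 ; C = -0.717137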